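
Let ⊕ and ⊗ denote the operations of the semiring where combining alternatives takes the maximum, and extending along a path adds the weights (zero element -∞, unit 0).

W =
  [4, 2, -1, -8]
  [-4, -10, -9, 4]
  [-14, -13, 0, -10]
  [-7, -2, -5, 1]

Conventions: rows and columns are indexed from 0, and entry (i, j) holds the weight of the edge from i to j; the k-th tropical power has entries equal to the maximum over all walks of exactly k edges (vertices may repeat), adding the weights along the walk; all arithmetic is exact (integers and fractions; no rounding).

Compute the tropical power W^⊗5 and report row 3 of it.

W^⊗2:
  [8, 6, 3, 6]
  [0, 2, -1, 5]
  [-10, -12, 0, -9]
  [-3, -1, -4, 2]
W^⊗3:
  [12, 10, 7, 10]
  [4, 3, 0, 6]
  [-6, -8, 0, -8]
  [1, 0, -3, 3]
W^⊗4:
  [16, 14, 11, 14]
  [8, 6, 3, 7]
  [-2, -4, 0, -4]
  [5, 3, 0, 4]
W^⊗5:
  [20, 18, 15, 18]
  [12, 10, 7, 10]
  [2, 0, 0, 0]
  [9, 7, 4, 7]
Answer: row 3 of W^⊗5 = [9, 7, 4, 7]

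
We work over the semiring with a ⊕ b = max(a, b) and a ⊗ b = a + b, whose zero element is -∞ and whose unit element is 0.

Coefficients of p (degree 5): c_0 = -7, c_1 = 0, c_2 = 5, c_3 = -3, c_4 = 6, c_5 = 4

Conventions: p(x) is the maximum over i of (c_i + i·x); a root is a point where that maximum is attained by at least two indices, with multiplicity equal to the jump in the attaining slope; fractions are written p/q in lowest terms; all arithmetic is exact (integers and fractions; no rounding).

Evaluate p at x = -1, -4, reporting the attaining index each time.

p(-1) = max(-7+0·(-1)=-7, 0+1·(-1)=-1, 5+2·(-1)=3, -3+3·(-1)=-6, 6+4·(-1)=2, 4+5·(-1)=-1) = 3 (attained by i=2)
p(-4) = max(-7+0·(-4)=-7, 0+1·(-4)=-4, 5+2·(-4)=-3, -3+3·(-4)=-15, 6+4·(-4)=-10, 4+5·(-4)=-16) = -3 (attained by i=2)
Answer: p(-1) = 3; p(-4) = -3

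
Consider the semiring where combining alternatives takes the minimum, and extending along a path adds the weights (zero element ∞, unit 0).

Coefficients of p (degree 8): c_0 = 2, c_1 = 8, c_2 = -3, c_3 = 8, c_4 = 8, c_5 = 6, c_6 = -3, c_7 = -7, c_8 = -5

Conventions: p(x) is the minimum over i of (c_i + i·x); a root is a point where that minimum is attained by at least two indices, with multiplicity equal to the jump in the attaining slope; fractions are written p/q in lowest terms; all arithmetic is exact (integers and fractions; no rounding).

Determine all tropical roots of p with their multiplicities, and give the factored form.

hull edge (i=0, c=2) to (i=2, c=-3): slope -5/2, span 2
hull edge (i=2, c=-3) to (i=7, c=-7): slope -4/5, span 5
hull edge (i=7, c=-7) to (i=8, c=-5): slope 2, span 1
Factored form: p(x) = -5 ⊗ (x ⊕ (-2)) ⊗ (x ⊕ 4/5) ⊗ (x ⊕ 4/5) ⊗ (x ⊕ 4/5) ⊗ (x ⊕ 4/5) ⊗ (x ⊕ 4/5) ⊗ (x ⊕ 5/2) ⊗ (x ⊕ 5/2)
Answer: roots = -2 (mult 1), 4/5 (mult 5), 5/2 (mult 2)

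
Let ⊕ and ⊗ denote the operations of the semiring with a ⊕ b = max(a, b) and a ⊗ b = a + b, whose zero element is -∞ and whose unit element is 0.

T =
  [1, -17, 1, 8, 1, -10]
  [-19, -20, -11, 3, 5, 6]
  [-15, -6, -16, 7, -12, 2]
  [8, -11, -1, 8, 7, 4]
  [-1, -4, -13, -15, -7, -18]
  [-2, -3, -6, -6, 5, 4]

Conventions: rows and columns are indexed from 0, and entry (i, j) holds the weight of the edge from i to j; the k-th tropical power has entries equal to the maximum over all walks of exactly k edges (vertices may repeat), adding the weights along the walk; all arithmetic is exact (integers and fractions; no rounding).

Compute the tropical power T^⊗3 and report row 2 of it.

T^⊗2:
  [16, -3, 7, 16, 15, 12]
  [11, 3, 2, 11, 11, 10]
  [15, -1, 6, 15, 14, 11]
  [16, 3, 9, 16, 15, 12]
  [0, -11, 0, 7, 1, 2]
  [4, 1, -1, 6, 9, 8]
T^⊗3:
  [24, 11, 17, 24, 23, 20]
  [19, 7, 12, 19, 18, 15]
  [23, 10, 16, 23, 22, 19]
  [24, 11, 17, 24, 23, 20]
  [15, -1, 6, 15, 14, 11]
  [14, 5, 5, 14, 13, 12]
Answer: row 2 of T^⊗3 = [23, 10, 16, 23, 22, 19]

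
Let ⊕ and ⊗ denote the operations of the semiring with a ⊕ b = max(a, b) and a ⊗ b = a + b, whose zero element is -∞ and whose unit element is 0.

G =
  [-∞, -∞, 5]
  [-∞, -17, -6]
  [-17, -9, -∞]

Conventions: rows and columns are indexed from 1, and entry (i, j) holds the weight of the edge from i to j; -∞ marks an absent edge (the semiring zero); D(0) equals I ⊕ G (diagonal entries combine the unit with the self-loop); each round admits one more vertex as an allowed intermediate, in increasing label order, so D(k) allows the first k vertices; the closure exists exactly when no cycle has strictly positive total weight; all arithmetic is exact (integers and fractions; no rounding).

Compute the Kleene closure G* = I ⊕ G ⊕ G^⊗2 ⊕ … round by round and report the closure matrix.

D(0):
  [0, -∞, 5]
  [-∞, 0, -6]
  [-17, -9, 0]
D(1):
  [0, -∞, 5]
  [-∞, 0, -6]
  [-17, -9, 0]
D(2):
  [0, -∞, 5]
  [-∞, 0, -6]
  [-17, -9, 0]
D(3):
  [0, -4, 5]
  [-23, 0, -6]
  [-17, -9, 0]
Answer: G* = [[0, -4, 5], [-23, 0, -6], [-17, -9, 0]]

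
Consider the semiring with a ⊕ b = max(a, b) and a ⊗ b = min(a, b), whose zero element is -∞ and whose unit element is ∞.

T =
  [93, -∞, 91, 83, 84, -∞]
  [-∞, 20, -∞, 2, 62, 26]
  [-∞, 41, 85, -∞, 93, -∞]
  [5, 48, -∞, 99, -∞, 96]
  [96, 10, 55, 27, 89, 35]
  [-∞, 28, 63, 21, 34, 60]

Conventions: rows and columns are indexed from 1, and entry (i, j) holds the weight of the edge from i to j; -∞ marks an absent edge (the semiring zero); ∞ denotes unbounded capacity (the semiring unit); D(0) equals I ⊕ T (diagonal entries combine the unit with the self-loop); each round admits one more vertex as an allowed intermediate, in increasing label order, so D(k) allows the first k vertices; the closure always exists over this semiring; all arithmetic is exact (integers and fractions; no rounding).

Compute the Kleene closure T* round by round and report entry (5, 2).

D(0):
  [∞, -∞, 91, 83, 84, -∞]
  [-∞, ∞, -∞, 2, 62, 26]
  [-∞, 41, ∞, -∞, 93, -∞]
  [5, 48, -∞, ∞, -∞, 96]
  [96, 10, 55, 27, ∞, 35]
  [-∞, 28, 63, 21, 34, ∞]
D(1):
  [∞, -∞, 91, 83, 84, -∞]
  [-∞, ∞, -∞, 2, 62, 26]
  [-∞, 41, ∞, -∞, 93, -∞]
  [5, 48, 5, ∞, 5, 96]
  [96, 10, 91, 83, ∞, 35]
  [-∞, 28, 63, 21, 34, ∞]
D(2):
  [∞, -∞, 91, 83, 84, -∞]
  [-∞, ∞, -∞, 2, 62, 26]
  [-∞, 41, ∞, 2, 93, 26]
  [5, 48, 5, ∞, 48, 96]
  [96, 10, 91, 83, ∞, 35]
  [-∞, 28, 63, 21, 34, ∞]
D(3):
  [∞, 41, 91, 83, 91, 26]
  [-∞, ∞, -∞, 2, 62, 26]
  [-∞, 41, ∞, 2, 93, 26]
  [5, 48, 5, ∞, 48, 96]
  [96, 41, 91, 83, ∞, 35]
  [-∞, 41, 63, 21, 63, ∞]
D(4):
  [∞, 48, 91, 83, 91, 83]
  [2, ∞, 2, 2, 62, 26]
  [2, 41, ∞, 2, 93, 26]
  [5, 48, 5, ∞, 48, 96]
  [96, 48, 91, 83, ∞, 83]
  [5, 41, 63, 21, 63, ∞]
D(5):
  [∞, 48, 91, 83, 91, 83]
  [62, ∞, 62, 62, 62, 62]
  [93, 48, ∞, 83, 93, 83]
  [48, 48, 48, ∞, 48, 96]
  [96, 48, 91, 83, ∞, 83]
  [63, 48, 63, 63, 63, ∞]
D(6):
  [∞, 48, 91, 83, 91, 83]
  [62, ∞, 62, 62, 62, 62]
  [93, 48, ∞, 83, 93, 83]
  [63, 48, 63, ∞, 63, 96]
  [96, 48, 91, 83, ∞, 83]
  [63, 48, 63, 63, 63, ∞]
Answer: T*[5][2] = 48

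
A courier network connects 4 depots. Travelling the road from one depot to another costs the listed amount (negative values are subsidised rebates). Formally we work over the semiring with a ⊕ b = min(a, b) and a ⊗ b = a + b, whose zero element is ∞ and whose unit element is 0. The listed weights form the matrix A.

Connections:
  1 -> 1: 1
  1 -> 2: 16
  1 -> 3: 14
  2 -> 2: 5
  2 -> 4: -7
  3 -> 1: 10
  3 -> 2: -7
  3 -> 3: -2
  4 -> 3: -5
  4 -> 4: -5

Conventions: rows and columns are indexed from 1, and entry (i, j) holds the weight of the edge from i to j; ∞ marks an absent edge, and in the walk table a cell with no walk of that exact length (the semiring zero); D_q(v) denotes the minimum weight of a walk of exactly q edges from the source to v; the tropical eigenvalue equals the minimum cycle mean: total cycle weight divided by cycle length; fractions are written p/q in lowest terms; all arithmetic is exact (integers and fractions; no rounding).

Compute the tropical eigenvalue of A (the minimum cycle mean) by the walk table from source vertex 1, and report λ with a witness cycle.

q=0: [0, ∞, ∞, ∞]
q=1: [1, 16, 14, ∞]
q=2: [2, 7, 12, 9]
q=3: [3, 5, 4, 0]
q=4: [4, -3, -5, -5]
Optimal cycle mean attained by: cycle 2->4->3->2, total (-7) + (-5) + (-7), length 3.
Answer: λ = -19/3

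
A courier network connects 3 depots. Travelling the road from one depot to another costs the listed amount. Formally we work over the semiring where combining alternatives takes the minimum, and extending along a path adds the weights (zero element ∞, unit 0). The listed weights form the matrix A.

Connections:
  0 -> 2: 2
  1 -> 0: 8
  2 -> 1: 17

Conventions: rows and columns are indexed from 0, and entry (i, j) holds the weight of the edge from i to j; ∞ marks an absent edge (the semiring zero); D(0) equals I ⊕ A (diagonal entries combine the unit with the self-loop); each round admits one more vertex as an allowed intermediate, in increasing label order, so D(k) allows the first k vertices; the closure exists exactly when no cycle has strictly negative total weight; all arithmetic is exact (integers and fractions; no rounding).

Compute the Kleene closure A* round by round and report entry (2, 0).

D(0):
  [0, ∞, 2]
  [8, 0, ∞]
  [∞, 17, 0]
D(1):
  [0, ∞, 2]
  [8, 0, 10]
  [∞, 17, 0]
D(2):
  [0, ∞, 2]
  [8, 0, 10]
  [25, 17, 0]
D(3):
  [0, 19, 2]
  [8, 0, 10]
  [25, 17, 0]
Answer: A*[2][0] = 25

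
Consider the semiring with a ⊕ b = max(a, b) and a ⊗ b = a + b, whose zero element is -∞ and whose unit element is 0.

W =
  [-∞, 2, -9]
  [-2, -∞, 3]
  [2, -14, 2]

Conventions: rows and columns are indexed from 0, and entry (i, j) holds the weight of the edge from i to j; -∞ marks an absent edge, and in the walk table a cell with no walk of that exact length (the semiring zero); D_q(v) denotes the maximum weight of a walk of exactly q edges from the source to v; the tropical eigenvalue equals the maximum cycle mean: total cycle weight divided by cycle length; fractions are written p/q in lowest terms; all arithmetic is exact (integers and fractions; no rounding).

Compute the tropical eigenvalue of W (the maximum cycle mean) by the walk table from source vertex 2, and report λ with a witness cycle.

q=0: [-∞, -∞, 0]
q=1: [2, -14, 2]
q=2: [4, 4, 4]
q=3: [6, 6, 7]
Optimal cycle mean attained by: cycle 0->1->2->0, total 2 + 3 + 2, length 3.
Answer: λ = 7/3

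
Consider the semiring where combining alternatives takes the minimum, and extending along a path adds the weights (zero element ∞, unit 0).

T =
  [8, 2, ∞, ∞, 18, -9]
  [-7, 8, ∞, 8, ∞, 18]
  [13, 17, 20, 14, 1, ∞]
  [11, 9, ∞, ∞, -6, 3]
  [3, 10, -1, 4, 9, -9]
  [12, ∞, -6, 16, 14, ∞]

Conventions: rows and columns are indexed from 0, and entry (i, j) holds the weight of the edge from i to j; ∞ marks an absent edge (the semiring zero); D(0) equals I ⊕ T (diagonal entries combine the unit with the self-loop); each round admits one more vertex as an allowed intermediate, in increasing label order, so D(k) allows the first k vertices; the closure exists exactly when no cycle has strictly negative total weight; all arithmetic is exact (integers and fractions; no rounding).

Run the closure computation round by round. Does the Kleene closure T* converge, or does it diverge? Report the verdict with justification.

D(0):
  [0, 2, ∞, ∞, 18, -9]
  [-7, 0, ∞, 8, ∞, 18]
  [13, 17, 0, 14, 1, ∞]
  [11, 9, ∞, 0, -6, 3]
  [3, 10, -1, 4, 0, -9]
  [12, ∞, -6, 16, 14, 0]
Detection: at round 1, diagonal entry (1, 1) turns strictly negative.
Key observation: the cycle 1->0->1 has total weight (-7) + 2, which is strictly negative.
Answer: DIVERGES — negative cycle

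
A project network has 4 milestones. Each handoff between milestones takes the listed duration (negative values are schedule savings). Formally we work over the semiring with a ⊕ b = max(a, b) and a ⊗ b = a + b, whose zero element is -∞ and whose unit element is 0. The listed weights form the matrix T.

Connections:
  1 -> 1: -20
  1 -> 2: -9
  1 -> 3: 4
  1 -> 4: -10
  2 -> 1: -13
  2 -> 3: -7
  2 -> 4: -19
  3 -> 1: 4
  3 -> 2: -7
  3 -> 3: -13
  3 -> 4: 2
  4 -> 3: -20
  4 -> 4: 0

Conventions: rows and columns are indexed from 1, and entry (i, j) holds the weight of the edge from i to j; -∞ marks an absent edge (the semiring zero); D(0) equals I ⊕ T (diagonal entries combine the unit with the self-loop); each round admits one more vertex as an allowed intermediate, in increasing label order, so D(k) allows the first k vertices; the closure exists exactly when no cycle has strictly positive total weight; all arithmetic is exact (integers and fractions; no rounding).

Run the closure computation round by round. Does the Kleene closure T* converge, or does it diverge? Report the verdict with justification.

D(0):
  [0, -9, 4, -10]
  [-13, 0, -7, -19]
  [4, -7, 0, 2]
  [-∞, -∞, -20, 0]
Detection: at round 1, diagonal entry (3, 3) turns strictly positive.
Key observation: the cycle 3->1->3 has total weight 4 + 4, which is strictly positive.
Answer: DIVERGES — positive cycle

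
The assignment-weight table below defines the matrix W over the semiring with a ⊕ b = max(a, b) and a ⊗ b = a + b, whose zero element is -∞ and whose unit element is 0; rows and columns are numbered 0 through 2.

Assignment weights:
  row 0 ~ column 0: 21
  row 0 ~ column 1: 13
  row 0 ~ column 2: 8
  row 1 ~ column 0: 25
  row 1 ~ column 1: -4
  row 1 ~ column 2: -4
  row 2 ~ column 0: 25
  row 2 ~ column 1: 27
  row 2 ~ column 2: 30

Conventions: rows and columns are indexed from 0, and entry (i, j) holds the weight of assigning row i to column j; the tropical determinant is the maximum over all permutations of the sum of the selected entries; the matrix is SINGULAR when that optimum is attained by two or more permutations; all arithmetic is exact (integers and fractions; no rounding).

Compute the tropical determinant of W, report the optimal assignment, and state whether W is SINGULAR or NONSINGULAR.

σ = (0, 1, 2): 21 + (-4) + 30 = 47
σ = (0, 2, 1): 21 + (-4) + 27 = 44
σ = (1, 0, 2): 13 + 25 + 30 = 68
σ = (1, 2, 0): 13 + (-4) + 25 = 34
σ = (2, 0, 1): 8 + 25 + 27 = 60
σ = (2, 1, 0): 8 + (-4) + 25 = 29
Optimal value attained by: σ = (1, 0, 2).
Answer: det⊕(W) = 68; verdict: NONSINGULAR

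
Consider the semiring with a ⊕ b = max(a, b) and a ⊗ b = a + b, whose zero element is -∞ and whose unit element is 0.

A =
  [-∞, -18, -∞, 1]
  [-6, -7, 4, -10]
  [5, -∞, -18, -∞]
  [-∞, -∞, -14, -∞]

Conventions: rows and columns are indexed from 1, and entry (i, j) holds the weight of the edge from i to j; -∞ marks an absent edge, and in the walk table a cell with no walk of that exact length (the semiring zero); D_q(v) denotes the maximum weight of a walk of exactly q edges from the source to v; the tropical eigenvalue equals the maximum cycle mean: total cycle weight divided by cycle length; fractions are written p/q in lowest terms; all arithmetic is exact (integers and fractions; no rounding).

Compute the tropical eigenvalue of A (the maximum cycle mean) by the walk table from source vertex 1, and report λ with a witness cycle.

q=0: [0, -∞, -∞, -∞]
q=1: [-∞, -18, -∞, 1]
q=2: [-24, -25, -13, -28]
q=3: [-8, -32, -21, -23]
q=4: [-16, -26, -28, -7]
Optimal cycle mean attained by: cycle 1->4->3->1, total 1 + (-14) + 5, length 3.
Answer: λ = -8/3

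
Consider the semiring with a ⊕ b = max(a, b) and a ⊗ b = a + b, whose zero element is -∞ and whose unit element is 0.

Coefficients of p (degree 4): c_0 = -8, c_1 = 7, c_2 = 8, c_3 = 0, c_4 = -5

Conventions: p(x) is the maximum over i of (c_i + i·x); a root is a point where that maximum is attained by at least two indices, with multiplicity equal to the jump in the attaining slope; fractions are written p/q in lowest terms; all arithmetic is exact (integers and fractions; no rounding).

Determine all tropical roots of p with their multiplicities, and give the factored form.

hull edge (i=0, c=-8) to (i=1, c=7): slope 15, span 1
hull edge (i=1, c=7) to (i=2, c=8): slope 1, span 1
hull edge (i=2, c=8) to (i=4, c=-5): slope -13/2, span 2
Factored form: p(x) = -5 ⊗ (x ⊕ (-15)) ⊗ (x ⊕ (-1)) ⊗ (x ⊕ 13/2) ⊗ (x ⊕ 13/2)
Answer: roots = -15 (mult 1), -1 (mult 1), 13/2 (mult 2)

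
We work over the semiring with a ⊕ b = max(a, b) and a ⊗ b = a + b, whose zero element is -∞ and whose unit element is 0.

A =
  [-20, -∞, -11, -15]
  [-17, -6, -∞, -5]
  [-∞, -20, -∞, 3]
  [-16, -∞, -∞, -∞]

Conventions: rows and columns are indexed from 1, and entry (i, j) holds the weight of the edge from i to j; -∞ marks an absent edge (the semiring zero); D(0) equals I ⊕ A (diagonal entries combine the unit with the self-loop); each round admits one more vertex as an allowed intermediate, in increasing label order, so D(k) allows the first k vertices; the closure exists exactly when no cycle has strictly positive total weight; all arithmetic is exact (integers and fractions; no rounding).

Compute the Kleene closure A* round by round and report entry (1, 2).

D(0):
  [0, -∞, -11, -15]
  [-17, 0, -∞, -5]
  [-∞, -20, 0, 3]
  [-16, -∞, -∞, 0]
D(1):
  [0, -∞, -11, -15]
  [-17, 0, -28, -5]
  [-∞, -20, 0, 3]
  [-16, -∞, -27, 0]
D(2):
  [0, -∞, -11, -15]
  [-17, 0, -28, -5]
  [-37, -20, 0, 3]
  [-16, -∞, -27, 0]
D(3):
  [0, -31, -11, -8]
  [-17, 0, -28, -5]
  [-37, -20, 0, 3]
  [-16, -47, -27, 0]
D(4):
  [0, -31, -11, -8]
  [-17, 0, -28, -5]
  [-13, -20, 0, 3]
  [-16, -47, -27, 0]
Answer: A*[1][2] = -31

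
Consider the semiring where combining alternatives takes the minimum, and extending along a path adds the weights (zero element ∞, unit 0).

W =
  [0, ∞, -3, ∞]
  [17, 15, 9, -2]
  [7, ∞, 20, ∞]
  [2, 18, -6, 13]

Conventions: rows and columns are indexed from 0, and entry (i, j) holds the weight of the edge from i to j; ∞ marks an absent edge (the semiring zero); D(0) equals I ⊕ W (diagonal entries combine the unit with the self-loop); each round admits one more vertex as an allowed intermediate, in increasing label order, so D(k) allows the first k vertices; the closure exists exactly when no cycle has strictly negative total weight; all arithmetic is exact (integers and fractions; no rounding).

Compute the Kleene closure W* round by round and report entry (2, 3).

D(0):
  [0, ∞, -3, ∞]
  [17, 0, 9, -2]
  [7, ∞, 0, ∞]
  [2, 18, -6, 0]
D(1):
  [0, ∞, -3, ∞]
  [17, 0, 9, -2]
  [7, ∞, 0, ∞]
  [2, 18, -6, 0]
D(2):
  [0, ∞, -3, ∞]
  [17, 0, 9, -2]
  [7, ∞, 0, ∞]
  [2, 18, -6, 0]
D(3):
  [0, ∞, -3, ∞]
  [16, 0, 9, -2]
  [7, ∞, 0, ∞]
  [1, 18, -6, 0]
D(4):
  [0, ∞, -3, ∞]
  [-1, 0, -8, -2]
  [7, ∞, 0, ∞]
  [1, 18, -6, 0]
Answer: W*[2][3] = ∞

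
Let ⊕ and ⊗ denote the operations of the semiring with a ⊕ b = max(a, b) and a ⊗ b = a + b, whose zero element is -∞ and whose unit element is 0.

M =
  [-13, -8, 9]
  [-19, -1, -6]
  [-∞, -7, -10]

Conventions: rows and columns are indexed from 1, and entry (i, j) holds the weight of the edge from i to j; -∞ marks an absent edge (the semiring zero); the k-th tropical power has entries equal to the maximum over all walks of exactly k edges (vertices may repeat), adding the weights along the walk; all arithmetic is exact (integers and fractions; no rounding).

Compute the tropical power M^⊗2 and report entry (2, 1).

M^⊗2:
  [-26, 2, -1]
  [-20, -2, -7]
  [-26, -8, -13]
Key observation: the optimum is the walk 2->2->1, with weight (-1) + (-19) = -20.
Optimal value attained by: walk 2->2->1.
Answer: (M^⊗2)[2][1] = -20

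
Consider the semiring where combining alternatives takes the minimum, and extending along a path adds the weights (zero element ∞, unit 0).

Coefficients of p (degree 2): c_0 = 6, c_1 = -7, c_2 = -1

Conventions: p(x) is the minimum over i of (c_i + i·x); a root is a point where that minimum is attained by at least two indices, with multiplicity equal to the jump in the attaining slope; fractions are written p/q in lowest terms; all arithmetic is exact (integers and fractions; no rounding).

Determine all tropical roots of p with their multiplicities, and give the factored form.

hull edge (i=0, c=6) to (i=1, c=-7): slope -13, span 1
hull edge (i=1, c=-7) to (i=2, c=-1): slope 6, span 1
Factored form: p(x) = -1 ⊗ (x ⊕ (-6)) ⊗ (x ⊕ 13)
Answer: roots = -6 (mult 1), 13 (mult 1)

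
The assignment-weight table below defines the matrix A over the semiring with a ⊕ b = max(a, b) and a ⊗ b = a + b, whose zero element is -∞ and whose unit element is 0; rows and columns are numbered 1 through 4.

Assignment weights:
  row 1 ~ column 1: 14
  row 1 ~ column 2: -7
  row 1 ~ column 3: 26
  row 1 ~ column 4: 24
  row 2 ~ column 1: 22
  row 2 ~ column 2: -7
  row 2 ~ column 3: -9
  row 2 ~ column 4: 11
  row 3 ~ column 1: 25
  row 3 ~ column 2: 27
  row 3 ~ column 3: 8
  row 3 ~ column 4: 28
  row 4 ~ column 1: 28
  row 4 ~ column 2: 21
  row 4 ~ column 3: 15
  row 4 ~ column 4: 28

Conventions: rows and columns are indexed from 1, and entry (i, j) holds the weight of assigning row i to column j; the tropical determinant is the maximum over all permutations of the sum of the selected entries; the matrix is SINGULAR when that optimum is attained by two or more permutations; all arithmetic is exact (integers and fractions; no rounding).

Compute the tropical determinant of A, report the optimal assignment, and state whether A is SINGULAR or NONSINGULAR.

σ = (1, 2, 3, 4): 14 + (-7) + 8 + 28 = 43
σ = (1, 2, 4, 3): 14 + (-7) + 28 + 15 = 50
σ = (1, 3, 2, 4): 14 + (-9) + 27 + 28 = 60
σ = (1, 3, 4, 2): 14 + (-9) + 28 + 21 = 54
σ = (1, 4, 2, 3): 14 + 11 + 27 + 15 = 67
σ = (1, 4, 3, 2): 14 + 11 + 8 + 21 = 54
σ = (2, 1, 3, 4): (-7) + 22 + 8 + 28 = 51
σ = (2, 1, 4, 3): (-7) + 22 + 28 + 15 = 58
σ = (2, 3, 1, 4): (-7) + (-9) + 25 + 28 = 37
σ = (2, 3, 4, 1): (-7) + (-9) + 28 + 28 = 40
σ = (2, 4, 1, 3): (-7) + 11 + 25 + 15 = 44
σ = (2, 4, 3, 1): (-7) + 11 + 8 + 28 = 40
σ = (3, 1, 2, 4): 26 + 22 + 27 + 28 = 103
σ = (3, 1, 4, 2): 26 + 22 + 28 + 21 = 97
σ = (3, 2, 1, 4): 26 + (-7) + 25 + 28 = 72
σ = (3, 2, 4, 1): 26 + (-7) + 28 + 28 = 75
σ = (3, 4, 1, 2): 26 + 11 + 25 + 21 = 83
σ = (3, 4, 2, 1): 26 + 11 + 27 + 28 = 92
σ = (4, 1, 2, 3): 24 + 22 + 27 + 15 = 88
σ = (4, 1, 3, 2): 24 + 22 + 8 + 21 = 75
σ = (4, 2, 1, 3): 24 + (-7) + 25 + 15 = 57
σ = (4, 2, 3, 1): 24 + (-7) + 8 + 28 = 53
σ = (4, 3, 1, 2): 24 + (-9) + 25 + 21 = 61
σ = (4, 3, 2, 1): 24 + (-9) + 27 + 28 = 70
Optimal value attained by: σ = (3, 1, 2, 4).
Answer: det⊕(A) = 103; verdict: NONSINGULAR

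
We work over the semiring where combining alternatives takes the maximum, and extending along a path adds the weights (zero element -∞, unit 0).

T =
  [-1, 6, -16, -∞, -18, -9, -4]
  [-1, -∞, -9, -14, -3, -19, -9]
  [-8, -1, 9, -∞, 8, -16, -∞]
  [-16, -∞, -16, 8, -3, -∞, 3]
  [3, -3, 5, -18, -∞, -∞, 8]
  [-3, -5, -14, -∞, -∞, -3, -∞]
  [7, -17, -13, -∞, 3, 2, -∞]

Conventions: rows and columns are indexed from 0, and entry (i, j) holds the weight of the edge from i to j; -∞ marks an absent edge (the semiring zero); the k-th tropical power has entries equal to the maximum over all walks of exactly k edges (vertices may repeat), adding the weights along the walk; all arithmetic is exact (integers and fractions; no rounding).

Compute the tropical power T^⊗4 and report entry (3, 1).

T^⊗2:
  [5, 5, -3, -8, 3, -2, -3]
  [0, 5, 2, -6, -1, -7, 5]
  [11, 8, 18, -10, 17, -7, 16]
  [10, -6, 2, 16, 6, 5, 11]
  [15, 9, 14, -10, 13, 10, -1]
  [-4, 3, -5, -19, -6, -6, -7]
  [6, 13, 8, -15, -5, -1, 11]
T^⊗3:
  [6, 11, 8, 0, 5, -1, 11]
  [12, 6, 11, 2, 10, 7, 7]
  [23, 17, 27, -1, 26, 18, 25]
  [18, 16, 11, 24, 14, 13, 19]
  [16, 21, 23, -2, 22, 7, 21]
  [2, 2, 4, -11, 3, -5, 2]
  [18, 12, 17, -1, 16, 13, 4]
T^⊗4:
  [18, 12, 17, 8, 16, 13, 13]
  [14, 18, 20, 10, 19, 9, 18]
  [32, 29, 36, 8, 35, 27, 34]
  [26, 24, 20, 32, 22, 21, 27]
  [28, 22, 32, 7, 31, 23, 30]
  [9, 8, 13, -3, 12, 4, 11]
  [19, 24, 26, 7, 25, 10, 24]
Key observation: the optimum is the walk 3->3->6->0->1, with weight 8 + 3 + 7 + 6 = 24.
Optimal value attained by: walk 3->3->6->0->1.
Answer: (T^⊗4)[3][1] = 24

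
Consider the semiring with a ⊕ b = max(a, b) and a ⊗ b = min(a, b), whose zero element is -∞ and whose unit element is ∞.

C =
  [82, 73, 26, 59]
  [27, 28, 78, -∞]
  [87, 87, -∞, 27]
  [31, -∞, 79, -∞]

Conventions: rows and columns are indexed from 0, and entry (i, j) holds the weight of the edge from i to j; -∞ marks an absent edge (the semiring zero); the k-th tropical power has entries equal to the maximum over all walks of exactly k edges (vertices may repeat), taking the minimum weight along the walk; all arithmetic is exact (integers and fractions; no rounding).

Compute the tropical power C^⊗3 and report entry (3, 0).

C^⊗2:
  [82, 73, 73, 59]
  [78, 78, 28, 27]
  [82, 73, 78, 59]
  [79, 79, 26, 31]
C^⊗3:
  [82, 73, 73, 59]
  [78, 73, 78, 59]
  [82, 78, 73, 59]
  [79, 73, 78, 59]
Key observation: the optimum is the walk 3->2->0->0, with weight 79 min 87 min 82 = 79.
Optimal value attained by: walk 3->2->0->0.
Answer: (C^⊗3)[3][0] = 79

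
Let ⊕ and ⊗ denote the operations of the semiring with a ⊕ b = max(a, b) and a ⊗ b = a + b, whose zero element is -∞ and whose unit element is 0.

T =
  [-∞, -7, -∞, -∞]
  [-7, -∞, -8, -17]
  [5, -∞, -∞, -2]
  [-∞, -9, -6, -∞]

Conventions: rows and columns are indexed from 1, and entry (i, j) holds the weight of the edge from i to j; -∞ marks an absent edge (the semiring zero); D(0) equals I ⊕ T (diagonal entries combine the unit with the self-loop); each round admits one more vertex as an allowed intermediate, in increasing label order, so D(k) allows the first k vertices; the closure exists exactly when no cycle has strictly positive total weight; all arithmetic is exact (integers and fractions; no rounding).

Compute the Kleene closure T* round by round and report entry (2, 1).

D(0):
  [0, -7, -∞, -∞]
  [-7, 0, -8, -17]
  [5, -∞, 0, -2]
  [-∞, -9, -6, 0]
D(1):
  [0, -7, -∞, -∞]
  [-7, 0, -8, -17]
  [5, -2, 0, -2]
  [-∞, -9, -6, 0]
D(2):
  [0, -7, -15, -24]
  [-7, 0, -8, -17]
  [5, -2, 0, -2]
  [-16, -9, -6, 0]
D(3):
  [0, -7, -15, -17]
  [-3, 0, -8, -10]
  [5, -2, 0, -2]
  [-1, -8, -6, 0]
D(4):
  [0, -7, -15, -17]
  [-3, 0, -8, -10]
  [5, -2, 0, -2]
  [-1, -8, -6, 0]
Answer: T*[2][1] = -3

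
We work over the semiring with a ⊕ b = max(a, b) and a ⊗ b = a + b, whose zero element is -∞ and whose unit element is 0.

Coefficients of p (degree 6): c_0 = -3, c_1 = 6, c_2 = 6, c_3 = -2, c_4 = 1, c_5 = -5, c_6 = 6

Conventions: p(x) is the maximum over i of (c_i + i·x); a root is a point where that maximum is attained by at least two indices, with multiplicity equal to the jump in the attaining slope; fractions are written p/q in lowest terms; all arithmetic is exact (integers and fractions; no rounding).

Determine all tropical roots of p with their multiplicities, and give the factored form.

hull edge (i=0, c=-3) to (i=1, c=6): slope 9, span 1
hull edge (i=1, c=6) to (i=6, c=6): slope 0, span 5
Factored form: p(x) = 6 ⊗ (x ⊕ (-9)) ⊗ (x ⊕ 0) ⊗ (x ⊕ 0) ⊗ (x ⊕ 0) ⊗ (x ⊕ 0) ⊗ (x ⊕ 0)
Answer: roots = -9 (mult 1), 0 (mult 5)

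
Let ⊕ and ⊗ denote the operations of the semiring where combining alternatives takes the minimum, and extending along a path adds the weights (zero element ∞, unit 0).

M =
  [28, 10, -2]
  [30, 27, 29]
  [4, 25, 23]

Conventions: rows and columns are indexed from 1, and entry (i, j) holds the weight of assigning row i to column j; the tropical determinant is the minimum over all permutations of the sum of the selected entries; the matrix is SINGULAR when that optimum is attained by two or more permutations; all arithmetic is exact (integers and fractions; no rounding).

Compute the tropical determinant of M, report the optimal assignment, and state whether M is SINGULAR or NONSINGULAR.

σ = (1, 2, 3): 28 + 27 + 23 = 78
σ = (1, 3, 2): 28 + 29 + 25 = 82
σ = (2, 1, 3): 10 + 30 + 23 = 63
σ = (2, 3, 1): 10 + 29 + 4 = 43
σ = (3, 1, 2): (-2) + 30 + 25 = 53
σ = (3, 2, 1): (-2) + 27 + 4 = 29
Optimal value attained by: σ = (3, 2, 1).
Answer: det⊕(M) = 29; verdict: NONSINGULAR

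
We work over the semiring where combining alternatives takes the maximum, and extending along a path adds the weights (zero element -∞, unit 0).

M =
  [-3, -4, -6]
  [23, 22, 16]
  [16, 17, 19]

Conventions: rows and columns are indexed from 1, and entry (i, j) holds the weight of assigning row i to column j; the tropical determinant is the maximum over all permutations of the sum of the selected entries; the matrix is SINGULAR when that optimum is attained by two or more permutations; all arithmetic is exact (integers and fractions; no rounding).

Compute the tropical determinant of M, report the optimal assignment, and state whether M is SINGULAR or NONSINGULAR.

σ = (1, 2, 3): (-3) + 22 + 19 = 38
σ = (1, 3, 2): (-3) + 16 + 17 = 30
σ = (2, 1, 3): (-4) + 23 + 19 = 38
σ = (2, 3, 1): (-4) + 16 + 16 = 28
σ = (3, 1, 2): (-6) + 23 + 17 = 34
σ = (3, 2, 1): (-6) + 22 + 16 = 32
Optimal value attained by: σ = (1, 2, 3).
Answer: det⊕(M) = 38; verdict: SINGULAR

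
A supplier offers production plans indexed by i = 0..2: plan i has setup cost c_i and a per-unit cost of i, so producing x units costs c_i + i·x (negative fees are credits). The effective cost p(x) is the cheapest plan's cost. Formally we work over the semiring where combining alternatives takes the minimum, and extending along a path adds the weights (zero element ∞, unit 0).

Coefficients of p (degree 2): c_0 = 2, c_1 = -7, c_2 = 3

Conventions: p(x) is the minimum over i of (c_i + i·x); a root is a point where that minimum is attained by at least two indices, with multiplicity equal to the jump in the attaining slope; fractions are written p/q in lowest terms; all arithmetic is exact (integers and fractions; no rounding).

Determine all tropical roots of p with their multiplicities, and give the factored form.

hull edge (i=0, c=2) to (i=1, c=-7): slope -9, span 1
hull edge (i=1, c=-7) to (i=2, c=3): slope 10, span 1
Factored form: p(x) = 3 ⊗ (x ⊕ (-10)) ⊗ (x ⊕ 9)
Answer: roots = -10 (mult 1), 9 (mult 1)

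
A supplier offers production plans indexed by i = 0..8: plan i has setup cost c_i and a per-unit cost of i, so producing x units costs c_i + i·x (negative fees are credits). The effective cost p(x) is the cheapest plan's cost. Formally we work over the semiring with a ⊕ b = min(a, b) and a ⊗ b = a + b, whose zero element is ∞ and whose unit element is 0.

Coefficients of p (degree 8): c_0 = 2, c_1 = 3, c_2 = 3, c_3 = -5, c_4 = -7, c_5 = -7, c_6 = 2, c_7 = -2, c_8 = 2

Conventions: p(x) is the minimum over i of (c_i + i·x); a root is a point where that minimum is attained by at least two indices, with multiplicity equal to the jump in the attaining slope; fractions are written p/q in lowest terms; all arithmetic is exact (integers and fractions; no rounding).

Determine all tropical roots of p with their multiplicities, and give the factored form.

hull edge (i=0, c=2) to (i=3, c=-5): slope -7/3, span 3
hull edge (i=3, c=-5) to (i=4, c=-7): slope -2, span 1
hull edge (i=4, c=-7) to (i=5, c=-7): slope 0, span 1
hull edge (i=5, c=-7) to (i=7, c=-2): slope 5/2, span 2
hull edge (i=7, c=-2) to (i=8, c=2): slope 4, span 1
Factored form: p(x) = 2 ⊗ (x ⊕ (-4)) ⊗ (x ⊕ (-5/2)) ⊗ (x ⊕ (-5/2)) ⊗ (x ⊕ 0) ⊗ (x ⊕ 2) ⊗ (x ⊕ 7/3) ⊗ (x ⊕ 7/3) ⊗ (x ⊕ 7/3)
Answer: roots = -4 (mult 1), -5/2 (mult 2), 0 (mult 1), 2 (mult 1), 7/3 (mult 3)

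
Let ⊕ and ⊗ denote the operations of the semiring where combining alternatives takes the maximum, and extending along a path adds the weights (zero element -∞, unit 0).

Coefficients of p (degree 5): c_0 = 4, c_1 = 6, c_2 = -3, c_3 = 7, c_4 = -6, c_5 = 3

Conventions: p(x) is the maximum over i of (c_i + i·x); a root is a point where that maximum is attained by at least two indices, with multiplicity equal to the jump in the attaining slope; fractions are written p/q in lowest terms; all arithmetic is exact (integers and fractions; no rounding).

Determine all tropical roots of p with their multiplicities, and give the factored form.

hull edge (i=0, c=4) to (i=1, c=6): slope 2, span 1
hull edge (i=1, c=6) to (i=3, c=7): slope 1/2, span 2
hull edge (i=3, c=7) to (i=5, c=3): slope -2, span 2
Factored form: p(x) = 3 ⊗ (x ⊕ (-2)) ⊗ (x ⊕ (-1/2)) ⊗ (x ⊕ (-1/2)) ⊗ (x ⊕ 2) ⊗ (x ⊕ 2)
Answer: roots = -2 (mult 1), -1/2 (mult 2), 2 (mult 2)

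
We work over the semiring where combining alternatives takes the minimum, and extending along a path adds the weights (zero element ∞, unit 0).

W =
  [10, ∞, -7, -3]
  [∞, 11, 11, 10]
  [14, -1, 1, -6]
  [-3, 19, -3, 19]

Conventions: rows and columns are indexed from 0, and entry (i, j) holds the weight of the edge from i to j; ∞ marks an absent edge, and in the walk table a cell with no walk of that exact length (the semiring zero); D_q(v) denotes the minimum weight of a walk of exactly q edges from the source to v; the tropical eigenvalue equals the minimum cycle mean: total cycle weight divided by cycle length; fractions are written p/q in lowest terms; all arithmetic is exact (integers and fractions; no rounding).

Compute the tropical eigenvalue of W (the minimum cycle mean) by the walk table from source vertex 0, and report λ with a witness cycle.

q=0: [0, ∞, ∞, ∞]
q=1: [10, ∞, -7, -3]
q=2: [-6, -8, -6, -13]
q=3: [-16, -7, -16, -12]
q=4: [-15, -17, -23, -22]
Optimal cycle mean attained by: cycle 0->2->3->0, total (-7) + (-6) + (-3), length 3.
Answer: λ = -16/3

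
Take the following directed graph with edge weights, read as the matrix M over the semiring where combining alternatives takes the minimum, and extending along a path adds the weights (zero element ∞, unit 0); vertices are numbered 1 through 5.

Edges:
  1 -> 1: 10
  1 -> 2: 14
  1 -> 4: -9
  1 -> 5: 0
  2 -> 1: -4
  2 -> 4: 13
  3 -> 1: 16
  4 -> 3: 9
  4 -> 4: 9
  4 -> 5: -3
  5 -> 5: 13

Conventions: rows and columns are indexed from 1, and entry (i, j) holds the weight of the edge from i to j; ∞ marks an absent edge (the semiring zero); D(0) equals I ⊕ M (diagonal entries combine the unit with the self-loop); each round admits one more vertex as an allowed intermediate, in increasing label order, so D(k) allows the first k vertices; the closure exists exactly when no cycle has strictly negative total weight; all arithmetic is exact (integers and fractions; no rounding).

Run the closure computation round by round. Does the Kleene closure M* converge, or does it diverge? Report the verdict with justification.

D(0):
  [0, 14, ∞, -9, 0]
  [-4, 0, ∞, 13, ∞]
  [16, ∞, 0, ∞, ∞]
  [∞, ∞, 9, 0, -3]
  [∞, ∞, ∞, ∞, 0]
D(1):
  [0, 14, ∞, -9, 0]
  [-4, 0, ∞, -13, -4]
  [16, 30, 0, 7, 16]
  [∞, ∞, 9, 0, -3]
  [∞, ∞, ∞, ∞, 0]
D(2):
  [0, 14, ∞, -9, 0]
  [-4, 0, ∞, -13, -4]
  [16, 30, 0, 7, 16]
  [∞, ∞, 9, 0, -3]
  [∞, ∞, ∞, ∞, 0]
D(3):
  [0, 14, ∞, -9, 0]
  [-4, 0, ∞, -13, -4]
  [16, 30, 0, 7, 16]
  [25, 39, 9, 0, -3]
  [∞, ∞, ∞, ∞, 0]
D(4):
  [0, 14, 0, -9, -12]
  [-4, 0, -4, -13, -16]
  [16, 30, 0, 7, 4]
  [25, 39, 9, 0, -3]
  [∞, ∞, ∞, ∞, 0]
D(5):
  [0, 14, 0, -9, -12]
  [-4, 0, -4, -13, -16]
  [16, 30, 0, 7, 4]
  [25, 39, 9, 0, -3]
  [∞, ∞, ∞, ∞, 0]
Key observation: every diagonal entry stays at the unit through all rounds, so no improving cycle exists.
Answer: CONVERGES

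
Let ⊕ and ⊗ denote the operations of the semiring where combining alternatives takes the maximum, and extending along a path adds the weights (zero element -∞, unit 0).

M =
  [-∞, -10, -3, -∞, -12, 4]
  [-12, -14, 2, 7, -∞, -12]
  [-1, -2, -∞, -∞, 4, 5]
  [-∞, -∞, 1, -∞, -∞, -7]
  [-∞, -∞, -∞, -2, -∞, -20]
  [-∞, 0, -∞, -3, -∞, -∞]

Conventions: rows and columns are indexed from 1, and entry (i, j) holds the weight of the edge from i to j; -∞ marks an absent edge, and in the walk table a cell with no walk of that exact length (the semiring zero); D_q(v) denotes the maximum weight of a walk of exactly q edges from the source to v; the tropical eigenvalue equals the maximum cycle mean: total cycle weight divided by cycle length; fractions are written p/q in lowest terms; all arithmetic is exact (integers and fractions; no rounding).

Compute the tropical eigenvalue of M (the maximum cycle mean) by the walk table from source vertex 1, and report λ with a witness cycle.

q=0: [0, -∞, -∞, -∞, -∞, -∞]
q=1: [-∞, -10, -3, -∞, -12, 4]
q=2: [-4, 4, -8, 1, 1, 2]
q=3: [-8, 2, 6, 11, -4, 0]
q=4: [5, 4, 12, 9, 10, 11]
q=5: [11, 11, 10, 11, 16, 17]
q=6: [9, 17, 13, 18, 14, 15]
Optimal cycle mean attained by: cycle 2->4->3->6->2, total 7 + 1 + 5 + 0, length 4.
Answer: λ = 13/4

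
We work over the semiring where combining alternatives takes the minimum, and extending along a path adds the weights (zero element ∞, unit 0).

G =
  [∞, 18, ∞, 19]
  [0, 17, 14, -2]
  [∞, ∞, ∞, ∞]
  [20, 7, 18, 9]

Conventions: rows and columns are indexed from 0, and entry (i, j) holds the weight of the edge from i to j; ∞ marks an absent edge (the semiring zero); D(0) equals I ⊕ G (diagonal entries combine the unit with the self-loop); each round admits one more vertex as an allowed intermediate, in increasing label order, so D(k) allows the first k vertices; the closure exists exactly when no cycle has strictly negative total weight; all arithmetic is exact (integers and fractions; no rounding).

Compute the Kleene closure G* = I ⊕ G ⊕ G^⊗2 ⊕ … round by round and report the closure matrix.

D(0):
  [0, 18, ∞, 19]
  [0, 0, 14, -2]
  [∞, ∞, 0, ∞]
  [20, 7, 18, 0]
D(1):
  [0, 18, ∞, 19]
  [0, 0, 14, -2]
  [∞, ∞, 0, ∞]
  [20, 7, 18, 0]
D(2):
  [0, 18, 32, 16]
  [0, 0, 14, -2]
  [∞, ∞, 0, ∞]
  [7, 7, 18, 0]
D(3):
  [0, 18, 32, 16]
  [0, 0, 14, -2]
  [∞, ∞, 0, ∞]
  [7, 7, 18, 0]
D(4):
  [0, 18, 32, 16]
  [0, 0, 14, -2]
  [∞, ∞, 0, ∞]
  [7, 7, 18, 0]
Answer: G* = [[0, 18, 32, 16], [0, 0, 14, -2], [∞, ∞, 0, ∞], [7, 7, 18, 0]]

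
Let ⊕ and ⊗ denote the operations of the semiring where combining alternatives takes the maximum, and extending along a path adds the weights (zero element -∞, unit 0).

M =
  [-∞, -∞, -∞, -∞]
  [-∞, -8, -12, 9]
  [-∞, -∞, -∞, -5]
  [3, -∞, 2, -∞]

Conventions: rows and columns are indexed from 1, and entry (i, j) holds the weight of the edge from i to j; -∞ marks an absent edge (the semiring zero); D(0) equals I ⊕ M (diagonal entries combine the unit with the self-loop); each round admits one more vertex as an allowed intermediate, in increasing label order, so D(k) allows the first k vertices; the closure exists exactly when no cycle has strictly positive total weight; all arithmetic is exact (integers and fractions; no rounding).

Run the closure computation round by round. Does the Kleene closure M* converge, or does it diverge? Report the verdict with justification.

D(0):
  [0, -∞, -∞, -∞]
  [-∞, 0, -12, 9]
  [-∞, -∞, 0, -5]
  [3, -∞, 2, 0]
D(1):
  [0, -∞, -∞, -∞]
  [-∞, 0, -12, 9]
  [-∞, -∞, 0, -5]
  [3, -∞, 2, 0]
D(2):
  [0, -∞, -∞, -∞]
  [-∞, 0, -12, 9]
  [-∞, -∞, 0, -5]
  [3, -∞, 2, 0]
D(3):
  [0, -∞, -∞, -∞]
  [-∞, 0, -12, 9]
  [-∞, -∞, 0, -5]
  [3, -∞, 2, 0]
D(4):
  [0, -∞, -∞, -∞]
  [12, 0, 11, 9]
  [-2, -∞, 0, -5]
  [3, -∞, 2, 0]
Key observation: every diagonal entry stays at the unit through all rounds, so no improving cycle exists.
Answer: CONVERGES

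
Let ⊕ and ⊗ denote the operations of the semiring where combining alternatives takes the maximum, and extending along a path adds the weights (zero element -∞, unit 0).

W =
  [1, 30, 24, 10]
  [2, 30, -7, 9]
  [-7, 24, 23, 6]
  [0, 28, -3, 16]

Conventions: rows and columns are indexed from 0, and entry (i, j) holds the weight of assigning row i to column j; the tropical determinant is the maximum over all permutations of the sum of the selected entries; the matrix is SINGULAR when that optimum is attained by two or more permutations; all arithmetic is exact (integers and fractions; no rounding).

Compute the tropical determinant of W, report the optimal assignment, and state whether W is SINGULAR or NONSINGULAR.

σ = (0, 1, 2, 3): 1 + 30 + 23 + 16 = 70
σ = (0, 1, 3, 2): 1 + 30 + 6 + (-3) = 34
σ = (0, 2, 1, 3): 1 + (-7) + 24 + 16 = 34
σ = (0, 2, 3, 1): 1 + (-7) + 6 + 28 = 28
σ = (0, 3, 1, 2): 1 + 9 + 24 + (-3) = 31
σ = (0, 3, 2, 1): 1 + 9 + 23 + 28 = 61
σ = (1, 0, 2, 3): 30 + 2 + 23 + 16 = 71
σ = (1, 0, 3, 2): 30 + 2 + 6 + (-3) = 35
σ = (1, 2, 0, 3): 30 + (-7) + (-7) + 16 = 32
σ = (1, 2, 3, 0): 30 + (-7) + 6 + 0 = 29
σ = (1, 3, 0, 2): 30 + 9 + (-7) + (-3) = 29
σ = (1, 3, 2, 0): 30 + 9 + 23 + 0 = 62
σ = (2, 0, 1, 3): 24 + 2 + 24 + 16 = 66
σ = (2, 0, 3, 1): 24 + 2 + 6 + 28 = 60
σ = (2, 1, 0, 3): 24 + 30 + (-7) + 16 = 63
σ = (2, 1, 3, 0): 24 + 30 + 6 + 0 = 60
σ = (2, 3, 0, 1): 24 + 9 + (-7) + 28 = 54
σ = (2, 3, 1, 0): 24 + 9 + 24 + 0 = 57
σ = (3, 0, 1, 2): 10 + 2 + 24 + (-3) = 33
σ = (3, 0, 2, 1): 10 + 2 + 23 + 28 = 63
σ = (3, 1, 0, 2): 10 + 30 + (-7) + (-3) = 30
σ = (3, 1, 2, 0): 10 + 30 + 23 + 0 = 63
σ = (3, 2, 0, 1): 10 + (-7) + (-7) + 28 = 24
σ = (3, 2, 1, 0): 10 + (-7) + 24 + 0 = 27
Optimal value attained by: σ = (1, 0, 2, 3).
Answer: det⊕(W) = 71; verdict: NONSINGULAR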